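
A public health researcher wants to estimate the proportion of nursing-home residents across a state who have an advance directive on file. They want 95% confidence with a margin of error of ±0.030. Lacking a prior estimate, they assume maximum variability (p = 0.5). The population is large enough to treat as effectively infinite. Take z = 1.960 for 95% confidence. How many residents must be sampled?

1068

With p = 0.5, p(1−p) = 0.25.
n = z²·p(1−p)/E² = 1.960² × 0.2500 / 0.030² = 3.8416 × 0.2500 / 0.000900 ≈ 1067.11.
Rounding up gives n = 1068.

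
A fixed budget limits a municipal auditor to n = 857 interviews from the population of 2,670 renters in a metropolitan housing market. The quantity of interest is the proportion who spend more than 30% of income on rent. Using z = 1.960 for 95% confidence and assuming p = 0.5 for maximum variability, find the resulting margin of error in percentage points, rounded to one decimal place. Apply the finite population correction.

2.8

Finite-population factor: (N−n)/(N−1) = (2670−857)/(2670−1) = 0.6793.
SE(p̂) = √[p(1−p)/n · (N−n)/(N−1)] = √[0.2500/857 × 0.6793] = 0.01408.
E = z × SE = 1.960 × 0.01408 = 0.02759 ≈ 2.8 percentage points.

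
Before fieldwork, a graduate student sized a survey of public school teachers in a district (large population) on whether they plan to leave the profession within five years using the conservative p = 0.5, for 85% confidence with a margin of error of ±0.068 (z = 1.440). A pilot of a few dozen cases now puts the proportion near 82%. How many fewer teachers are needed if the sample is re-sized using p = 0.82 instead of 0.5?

Conservative (p = 0.5): n = 1.440² × 0.25 / 0.068² ≈ 112.11 → 113.
Using p = 0.82: p(1−p) = 0.1476, so n = 1.440² × 0.1476 / 0.068² ≈ 66.19 → 67.
Reduction: 113 − 67 = 46.

46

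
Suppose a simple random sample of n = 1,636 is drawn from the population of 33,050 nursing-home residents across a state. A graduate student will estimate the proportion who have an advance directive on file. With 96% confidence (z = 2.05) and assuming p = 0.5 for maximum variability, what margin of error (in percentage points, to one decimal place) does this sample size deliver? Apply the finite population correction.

2.5

Finite-population factor: (N−n)/(N−1) = (33050−1636)/(33050−1) = 0.9505.
SE(p̂) = √[p(1−p)/n · (N−n)/(N−1)] = √[0.2500/1636 × 0.9505] = 0.01205.
E = z × SE = 2.05 × 0.01205 = 0.02471 ≈ 2.5 percentage points.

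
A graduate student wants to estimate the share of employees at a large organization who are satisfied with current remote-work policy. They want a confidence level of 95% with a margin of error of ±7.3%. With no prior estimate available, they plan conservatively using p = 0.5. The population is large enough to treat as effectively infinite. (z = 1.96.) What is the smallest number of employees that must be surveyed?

181

With p = 0.5, p(1−p) = 0.25.
n = z²·p(1−p)/E² = 1.96² × 0.2500 / 0.073² = 3.8416 × 0.2500 / 0.005329 ≈ 180.22.
Rounding up gives n = 181.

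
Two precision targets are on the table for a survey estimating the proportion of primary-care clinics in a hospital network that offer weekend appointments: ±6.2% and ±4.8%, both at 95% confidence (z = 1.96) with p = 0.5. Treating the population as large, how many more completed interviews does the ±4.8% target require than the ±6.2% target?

167

At ±6.2%: n = 1.96² × 0.2500 / 0.062² ≈ 249.84 → 250.
At ±4.8%: n = 1.96² × 0.2500 / 0.048² ≈ 416.84 → 417.
Additional respondents: 417 − 250 = 167.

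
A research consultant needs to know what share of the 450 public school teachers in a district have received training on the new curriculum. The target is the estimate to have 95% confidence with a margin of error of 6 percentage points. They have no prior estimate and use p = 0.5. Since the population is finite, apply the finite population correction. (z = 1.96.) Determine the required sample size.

Unadjusted: n₀ = 1.96² × 0.50 × 0.50 / 0.060² ≈ 266.78, so n₀ = 267.
Finite population correction with N = 450: n = n₀ / (1 + (n₀−1)/N) = 267 / (1 + 266/450) = 267 / 1.5911 ≈ 167.81.
Rounding up, n = 168.

168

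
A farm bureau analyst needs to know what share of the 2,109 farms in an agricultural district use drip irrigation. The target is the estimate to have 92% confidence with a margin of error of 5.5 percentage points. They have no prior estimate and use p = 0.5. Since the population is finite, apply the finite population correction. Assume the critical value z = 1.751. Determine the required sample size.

Unadjusted: n₀ = 1.751² × 0.50 × 0.50 / 0.055² ≈ 253.39, so n₀ = 254.
Finite population correction with N = 2,109: n = n₀ / (1 + (n₀−1)/N) = 254 / (1 + 253/2109) = 254 / 1.1200 ≈ 226.79.
Rounding up, n = 227.

227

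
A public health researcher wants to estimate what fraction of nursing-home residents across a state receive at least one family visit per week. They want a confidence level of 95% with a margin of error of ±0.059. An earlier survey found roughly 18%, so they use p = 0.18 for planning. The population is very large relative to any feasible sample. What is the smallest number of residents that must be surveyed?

For 95% confidence, z = 1.960.
With p = 0.18, p(1−p) = 0.1476.
n = z²·p(1−p)/E² = 1.960² × 0.1476 / 0.059² = 3.8416 × 0.1476 / 0.003481 ≈ 162.89.
Rounding up gives n = 163.

163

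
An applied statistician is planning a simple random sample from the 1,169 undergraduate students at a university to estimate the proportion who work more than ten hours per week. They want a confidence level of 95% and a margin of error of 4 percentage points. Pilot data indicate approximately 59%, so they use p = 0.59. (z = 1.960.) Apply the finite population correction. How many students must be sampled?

Unadjusted: n₀ = 1.960² × 0.59 × 0.41 / 0.040² ≈ 580.80, so n₀ = 581.
Finite population correction with N = 1,169: n = n₀ / (1 + (n₀−1)/N) = 581 / (1 + 580/1169) = 581 / 1.4962 ≈ 388.33.
Rounding up, n = 389.

389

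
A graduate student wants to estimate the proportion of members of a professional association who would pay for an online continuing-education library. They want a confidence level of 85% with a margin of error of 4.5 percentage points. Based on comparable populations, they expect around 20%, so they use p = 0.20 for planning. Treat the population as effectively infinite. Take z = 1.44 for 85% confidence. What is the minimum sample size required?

164

With p = 0.20, p(1−p) = 0.1600.
n = z²·p(1−p)/E² = 1.44² × 0.1600 / 0.045² = 2.0736 × 0.1600 / 0.002025 ≈ 163.84.
Rounding up gives n = 164.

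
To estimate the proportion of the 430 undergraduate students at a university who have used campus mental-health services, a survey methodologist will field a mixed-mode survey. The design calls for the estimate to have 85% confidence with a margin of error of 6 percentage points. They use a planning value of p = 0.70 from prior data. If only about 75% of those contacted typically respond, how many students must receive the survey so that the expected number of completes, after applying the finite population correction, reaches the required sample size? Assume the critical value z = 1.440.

127

Completed interviews needed (unadjusted): n₀ = 1.440² × 0.2100 / 0.060² ≈ 120.96 → 121.
FPC for N = 430: n = 121 / (1 + 120/430) = 121 / 1.2791 ≈ 94.60 → 95.
At a 75% response rate, contacts needed = 95 / 0.75 ≈ 126.67 → 127.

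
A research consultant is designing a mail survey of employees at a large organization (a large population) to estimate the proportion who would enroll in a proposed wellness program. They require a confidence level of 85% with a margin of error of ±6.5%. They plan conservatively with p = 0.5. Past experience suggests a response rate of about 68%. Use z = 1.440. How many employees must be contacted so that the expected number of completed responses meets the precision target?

Completed interviews needed: n₀ = 1.440² × 0.2500 / 0.065² ≈ 122.70 → 123.
At a 68% response rate, contacts needed = 123 / 0.68 ≈ 180.88 → 181.

181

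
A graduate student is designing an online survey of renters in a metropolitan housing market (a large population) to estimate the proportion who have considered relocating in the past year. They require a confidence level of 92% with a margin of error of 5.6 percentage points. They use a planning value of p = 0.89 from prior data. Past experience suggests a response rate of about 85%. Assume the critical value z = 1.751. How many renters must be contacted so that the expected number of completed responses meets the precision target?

113

Completed interviews needed: n₀ = 1.751² × 0.0979 / 0.056² ≈ 95.71 → 96.
At an 85% response rate, contacts needed = 96 / 0.85 ≈ 112.94 → 113.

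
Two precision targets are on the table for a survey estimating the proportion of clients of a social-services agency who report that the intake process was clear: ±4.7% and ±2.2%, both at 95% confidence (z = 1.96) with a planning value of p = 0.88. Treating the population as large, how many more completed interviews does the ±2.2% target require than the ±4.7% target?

655

At ±4.7%: n = 1.96² × 0.1056 / 0.047² ≈ 183.65 → 184.
At ±2.2%: n = 1.96² × 0.1056 / 0.022² ≈ 838.17 → 839.
Additional respondents: 839 − 184 = 655.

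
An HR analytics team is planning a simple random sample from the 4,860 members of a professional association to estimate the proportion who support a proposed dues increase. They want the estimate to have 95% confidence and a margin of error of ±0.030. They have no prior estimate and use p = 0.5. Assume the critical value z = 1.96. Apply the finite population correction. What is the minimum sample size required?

876

Unadjusted: n₀ = 1.96² × 0.50 × 0.50 / 0.030² ≈ 1067.11, so n₀ = 1068.
Finite population correction with N = 4,860: n = n₀ / (1 + (n₀−1)/N) = 1068 / (1 + 1067/4860) = 1068 / 1.2195 ≈ 875.73.
Rounding up, n = 876.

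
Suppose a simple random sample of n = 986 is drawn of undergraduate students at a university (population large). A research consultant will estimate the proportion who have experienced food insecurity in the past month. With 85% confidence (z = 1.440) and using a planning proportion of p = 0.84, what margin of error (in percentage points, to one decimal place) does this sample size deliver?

SE(p̂) = √[p(1−p)/n] = √[0.1344/986] = 0.01168.
E = z × SE = 1.440 × 0.01168 = 0.01681, or 1.7 percentage points.

1.7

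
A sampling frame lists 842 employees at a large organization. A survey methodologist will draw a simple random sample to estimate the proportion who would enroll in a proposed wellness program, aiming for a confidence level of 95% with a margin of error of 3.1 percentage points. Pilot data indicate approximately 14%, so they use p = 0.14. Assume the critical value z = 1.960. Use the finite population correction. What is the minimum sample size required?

Unadjusted: n₀ = 1.960² × 0.14 × 0.86 / 0.031² ≈ 481.30, so n₀ = 482.
Finite population correction with N = 842: n = n₀ / (1 + (n₀−1)/N) = 482 / (1 + 481/842) = 482 / 1.5713 ≈ 306.76.
Rounding up, n = 307.

307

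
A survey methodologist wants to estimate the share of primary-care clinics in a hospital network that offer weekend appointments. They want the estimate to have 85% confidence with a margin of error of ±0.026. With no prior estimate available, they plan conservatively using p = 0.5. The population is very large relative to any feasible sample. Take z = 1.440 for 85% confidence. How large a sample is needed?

767

With p = 0.5, p(1−p) = 0.25.
n = z²·p(1−p)/E² = 1.440² × 0.2500 / 0.026² = 2.0736 × 0.2500 / 0.000676 ≈ 766.86.
Rounding up gives n = 767.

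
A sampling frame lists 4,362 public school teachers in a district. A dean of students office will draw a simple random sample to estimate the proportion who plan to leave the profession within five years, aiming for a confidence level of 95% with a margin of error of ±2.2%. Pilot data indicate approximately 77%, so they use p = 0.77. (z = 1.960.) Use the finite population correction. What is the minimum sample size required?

Unadjusted: n₀ = 1.960² × 0.77 × 0.23 / 0.022² ≈ 1405.68, so n₀ = 1406.
Finite population correction with N = 4,362: n = n₀ / (1 + (n₀−1)/N) = 1406 / (1 + 1405/4362) = 1406 / 1.3221 ≈ 1063.46.
Rounding up, n = 1064.

1064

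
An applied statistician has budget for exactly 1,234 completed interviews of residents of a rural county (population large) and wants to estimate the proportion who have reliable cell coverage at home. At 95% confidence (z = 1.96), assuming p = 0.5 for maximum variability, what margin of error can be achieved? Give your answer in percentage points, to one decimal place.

2.8

SE(p̂) = √[p(1−p)/n] = √[0.2500/1234] = 0.01423.
E = z × SE = 1.96 × 0.01423 = 0.02790, or 2.8 percentage points.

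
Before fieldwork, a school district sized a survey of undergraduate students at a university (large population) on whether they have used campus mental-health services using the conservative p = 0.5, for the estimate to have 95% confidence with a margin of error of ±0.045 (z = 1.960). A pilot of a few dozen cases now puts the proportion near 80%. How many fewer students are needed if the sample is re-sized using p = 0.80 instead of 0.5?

171

Conservative (p = 0.5): n = 1.960² × 0.25 / 0.045² ≈ 474.27 → 475.
Using p = 0.80: p(1−p) = 0.1600, so n = 1.960² × 0.1600 / 0.045² ≈ 303.53 → 304.
Reduction: 475 − 304 = 171.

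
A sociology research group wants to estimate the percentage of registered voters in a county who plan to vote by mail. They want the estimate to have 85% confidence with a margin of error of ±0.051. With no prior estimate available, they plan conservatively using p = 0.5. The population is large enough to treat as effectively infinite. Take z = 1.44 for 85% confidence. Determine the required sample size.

With p = 0.5, p(1−p) = 0.25.
n = z²·p(1−p)/E² = 1.44² × 0.2500 / 0.051² = 2.0736 × 0.2500 / 0.002601 ≈ 199.31.
Rounding up gives n = 200.

200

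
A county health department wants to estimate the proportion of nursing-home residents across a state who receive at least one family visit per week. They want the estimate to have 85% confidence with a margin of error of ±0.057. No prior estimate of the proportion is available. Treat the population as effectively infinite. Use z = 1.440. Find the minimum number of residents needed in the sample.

160

With no prior estimate, use p = 0.5, giving p(1−p) = 0.25.
n = z²·p(1−p)/E² = 1.440² × 0.2500 / 0.057² = 2.0736 × 0.2500 / 0.003249 ≈ 159.56.
Rounding up gives n = 160.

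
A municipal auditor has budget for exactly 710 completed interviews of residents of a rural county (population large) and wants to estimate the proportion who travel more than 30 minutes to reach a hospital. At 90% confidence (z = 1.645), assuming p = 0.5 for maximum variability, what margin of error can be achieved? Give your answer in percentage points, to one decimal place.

SE(p̂) = √[p(1−p)/n] = √[0.2500/710] = 0.01876.
E = z × SE = 1.645 × 0.01876 = 0.03087, or 3.1 percentage points.

3.1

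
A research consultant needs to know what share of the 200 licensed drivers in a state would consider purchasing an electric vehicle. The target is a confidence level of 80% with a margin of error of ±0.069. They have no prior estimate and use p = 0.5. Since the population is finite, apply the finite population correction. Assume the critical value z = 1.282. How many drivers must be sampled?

Unadjusted: n₀ = 1.282² × 0.50 × 0.50 / 0.069² ≈ 86.30, so n₀ = 87.
Finite population correction with N = 200: n = n₀ / (1 + (n₀−1)/N) = 87 / (1 + 86/200) = 87 / 1.4300 ≈ 60.84.
Rounding up, n = 61.

61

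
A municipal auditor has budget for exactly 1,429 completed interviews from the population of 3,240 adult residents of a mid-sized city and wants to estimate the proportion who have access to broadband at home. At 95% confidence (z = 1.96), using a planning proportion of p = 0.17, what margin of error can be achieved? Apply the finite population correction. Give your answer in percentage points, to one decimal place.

1.5

Finite-population factor: (N−n)/(N−1) = (3240−1429)/(3240−1) = 0.5591.
SE(p̂) = √[p(1−p)/n · (N−n)/(N−1)] = √[0.1411/1429 × 0.5591] = 0.00743.
E = z × SE = 1.96 × 0.00743 = 0.01456 ≈ 1.5 percentage points.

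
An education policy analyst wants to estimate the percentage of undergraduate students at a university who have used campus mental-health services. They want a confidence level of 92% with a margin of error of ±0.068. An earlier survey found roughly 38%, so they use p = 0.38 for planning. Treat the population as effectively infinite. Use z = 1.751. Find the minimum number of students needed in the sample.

With p = 0.38, p(1−p) = 0.2356.
n = z²·p(1−p)/E² = 1.751² × 0.2356 / 0.068² = 3.0660 × 0.2356 / 0.004624 ≈ 156.22.
Rounding up gives n = 157.

157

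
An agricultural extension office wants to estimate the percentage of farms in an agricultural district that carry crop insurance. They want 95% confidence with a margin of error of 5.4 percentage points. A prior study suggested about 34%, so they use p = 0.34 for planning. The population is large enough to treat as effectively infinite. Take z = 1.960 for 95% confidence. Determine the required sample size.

296

With p = 0.34, p(1−p) = 0.2244.
n = z²·p(1−p)/E² = 1.960² × 0.2244 / 0.054² = 3.8416 × 0.2244 / 0.002916 ≈ 295.63.
Rounding up gives n = 296.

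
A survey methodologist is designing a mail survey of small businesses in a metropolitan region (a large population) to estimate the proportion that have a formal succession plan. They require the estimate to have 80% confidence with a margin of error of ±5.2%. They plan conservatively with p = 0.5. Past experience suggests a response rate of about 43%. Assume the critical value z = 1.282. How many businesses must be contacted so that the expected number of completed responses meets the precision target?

Completed interviews needed: n₀ = 1.282² × 0.2500 / 0.052² ≈ 151.95 → 152.
At a 43% response rate, contacts needed = 152 / 0.43 ≈ 353.49 → 354.

354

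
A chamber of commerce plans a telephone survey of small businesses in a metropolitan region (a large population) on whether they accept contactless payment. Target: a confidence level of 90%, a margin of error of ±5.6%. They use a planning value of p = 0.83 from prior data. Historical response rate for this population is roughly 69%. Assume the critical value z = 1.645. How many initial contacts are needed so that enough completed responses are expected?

Completed interviews needed: n₀ = 1.645² × 0.1411 / 0.056² ≈ 121.75 → 122.
At a 69% response rate, contacts needed = 122 / 0.69 ≈ 176.81 → 177.

177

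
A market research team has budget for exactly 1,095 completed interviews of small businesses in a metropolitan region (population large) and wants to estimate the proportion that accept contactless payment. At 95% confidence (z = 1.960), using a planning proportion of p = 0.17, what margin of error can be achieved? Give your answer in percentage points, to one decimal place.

SE(p̂) = √[p(1−p)/n] = √[0.1411/1095] = 0.01135.
E = z × SE = 1.960 × 0.01135 = 0.02225, or 2.2 percentage points.

2.2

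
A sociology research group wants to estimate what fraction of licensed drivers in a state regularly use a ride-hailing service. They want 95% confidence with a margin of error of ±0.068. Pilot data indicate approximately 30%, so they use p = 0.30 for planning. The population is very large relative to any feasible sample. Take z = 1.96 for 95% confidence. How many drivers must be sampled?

175

With p = 0.30, p(1−p) = 0.2100.
n = z²·p(1−p)/E² = 1.96² × 0.2100 / 0.068² = 3.8416 × 0.2100 / 0.004624 ≈ 174.47.
Rounding up gives n = 175.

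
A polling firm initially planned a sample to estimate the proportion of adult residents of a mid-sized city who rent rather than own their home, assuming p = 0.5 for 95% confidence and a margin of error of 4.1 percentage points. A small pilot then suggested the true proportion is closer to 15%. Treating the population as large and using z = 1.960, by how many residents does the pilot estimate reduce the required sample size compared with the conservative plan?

Conservative (p = 0.5): n = 1.960² × 0.25 / 0.041² ≈ 571.33 → 572.
Using p = 0.15: p(1−p) = 0.1275, so n = 1.960² × 0.1275 / 0.041² ≈ 291.38 → 292.
Reduction: 572 − 292 = 280.

280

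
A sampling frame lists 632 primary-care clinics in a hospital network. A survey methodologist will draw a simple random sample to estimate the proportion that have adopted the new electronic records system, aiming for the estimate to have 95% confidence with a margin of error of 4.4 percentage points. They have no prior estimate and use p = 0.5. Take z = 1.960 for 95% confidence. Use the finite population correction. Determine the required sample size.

279

Unadjusted: n₀ = 1.960² × 0.50 × 0.50 / 0.044² ≈ 496.07, so n₀ = 497.
Finite population correction with N = 632: n = n₀ / (1 + (n₀−1)/N) = 497 / (1 + 496/632) = 497 / 1.7848 ≈ 278.46.
Rounding up, n = 279.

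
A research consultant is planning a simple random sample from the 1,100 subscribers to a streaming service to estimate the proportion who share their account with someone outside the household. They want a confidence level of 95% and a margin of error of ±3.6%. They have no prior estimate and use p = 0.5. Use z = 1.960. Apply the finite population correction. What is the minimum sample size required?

Unadjusted: n₀ = 1.960² × 0.50 × 0.50 / 0.036² ≈ 741.05, so n₀ = 742.
Finite population correction with N = 1,100: n = n₀ / (1 + (n₀−1)/N) = 742 / (1 + 741/1100) = 742 / 1.6736 ≈ 443.35.
Rounding up, n = 444.

444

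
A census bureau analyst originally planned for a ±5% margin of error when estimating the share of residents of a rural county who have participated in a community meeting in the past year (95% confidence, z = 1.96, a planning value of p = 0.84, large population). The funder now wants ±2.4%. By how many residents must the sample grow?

690

At ±5%: n = 1.96² × 0.1344 / 0.050² ≈ 206.52 → 207.
At ±2.4%: n = 1.96² × 0.1344 / 0.024² ≈ 896.37 → 897.
Additional respondents: 897 − 207 = 690.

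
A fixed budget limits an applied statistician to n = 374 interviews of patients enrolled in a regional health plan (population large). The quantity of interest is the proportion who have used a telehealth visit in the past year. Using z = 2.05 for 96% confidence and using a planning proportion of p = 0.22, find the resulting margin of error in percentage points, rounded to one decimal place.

4.4

SE(p̂) = √[p(1−p)/n] = √[0.1716/374] = 0.02142.
E = z × SE = 2.05 × 0.02142 = 0.04391, or 4.4 percentage points.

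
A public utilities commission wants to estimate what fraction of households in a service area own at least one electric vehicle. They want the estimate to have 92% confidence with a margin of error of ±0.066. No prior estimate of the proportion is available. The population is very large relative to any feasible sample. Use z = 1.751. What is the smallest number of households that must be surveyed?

With no prior estimate, use p = 0.5, giving p(1−p) = 0.25.
n = z²·p(1−p)/E² = 1.751² × 0.2500 / 0.066² = 3.0660 × 0.2500 / 0.004356 ≈ 175.96.
Rounding up gives n = 176.

176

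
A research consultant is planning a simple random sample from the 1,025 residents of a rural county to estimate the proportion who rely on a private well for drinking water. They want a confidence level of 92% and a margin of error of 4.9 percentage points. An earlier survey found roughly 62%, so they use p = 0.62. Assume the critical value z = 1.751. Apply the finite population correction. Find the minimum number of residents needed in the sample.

233

Unadjusted: n₀ = 1.751² × 0.62 × 0.38 / 0.049² ≈ 300.85, so n₀ = 301.
Finite population correction with N = 1,025: n = n₀ / (1 + (n₀−1)/N) = 301 / (1 + 300/1025) = 301 / 1.2927 ≈ 232.85.
Rounding up, n = 233.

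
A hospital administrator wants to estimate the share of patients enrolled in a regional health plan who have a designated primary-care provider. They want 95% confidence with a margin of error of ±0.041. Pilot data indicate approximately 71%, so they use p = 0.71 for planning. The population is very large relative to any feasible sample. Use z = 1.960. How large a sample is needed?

471

With p = 0.71, p(1−p) = 0.2059.
n = z²·p(1−p)/E² = 1.960² × 0.2059 / 0.041² = 3.8416 × 0.2059 / 0.001681 ≈ 470.54.
Rounding up gives n = 471.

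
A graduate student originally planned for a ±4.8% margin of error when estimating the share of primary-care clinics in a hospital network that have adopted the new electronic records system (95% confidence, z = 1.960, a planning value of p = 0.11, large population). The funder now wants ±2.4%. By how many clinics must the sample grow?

At ±4.8%: n = 1.960² × 0.0979 / 0.048² ≈ 163.23 → 164.
At ±2.4%: n = 1.960² × 0.0979 / 0.024² ≈ 652.94 → 653.
Additional respondents: 653 − 164 = 489.

489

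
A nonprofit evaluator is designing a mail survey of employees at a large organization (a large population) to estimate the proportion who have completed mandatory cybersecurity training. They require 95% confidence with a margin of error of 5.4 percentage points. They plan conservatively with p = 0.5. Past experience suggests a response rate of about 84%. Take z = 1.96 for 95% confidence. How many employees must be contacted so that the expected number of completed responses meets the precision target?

Completed interviews needed: n₀ = 1.96² × 0.2500 / 0.054² ≈ 329.36 → 330.
At an 84% response rate, contacts needed = 330 / 0.84 ≈ 392.86 → 393.

393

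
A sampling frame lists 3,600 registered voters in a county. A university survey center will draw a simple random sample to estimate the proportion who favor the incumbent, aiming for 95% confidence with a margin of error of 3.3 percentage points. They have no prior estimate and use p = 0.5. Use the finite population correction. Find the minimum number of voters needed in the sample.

For 95% confidence, z = 1.96.
Unadjusted: n₀ = 1.96² × 0.50 × 0.50 / 0.033² ≈ 881.91, so n₀ = 882.
Finite population correction with N = 3,600: n = n₀ / (1 + (n₀−1)/N) = 882 / (1 + 881/3600) = 882 / 1.2447 ≈ 708.59.
Rounding up, n = 709.

709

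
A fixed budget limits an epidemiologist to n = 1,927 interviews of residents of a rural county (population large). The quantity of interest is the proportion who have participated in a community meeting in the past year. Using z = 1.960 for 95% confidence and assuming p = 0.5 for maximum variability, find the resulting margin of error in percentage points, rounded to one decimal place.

2.2

SE(p̂) = √[p(1−p)/n] = √[0.2500/1927] = 0.01139.
E = z × SE = 1.960 × 0.01139 = 0.02232, or 2.2 percentage points.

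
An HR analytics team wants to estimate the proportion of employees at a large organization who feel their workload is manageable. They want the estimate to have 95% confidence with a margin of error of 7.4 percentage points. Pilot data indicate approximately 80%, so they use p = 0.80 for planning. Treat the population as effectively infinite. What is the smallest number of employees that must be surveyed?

113

For 95% confidence, z = 1.960.
With p = 0.80, p(1−p) = 0.1600.
n = z²·p(1−p)/E² = 1.960² × 0.1600 / 0.074² = 3.8416 × 0.1600 / 0.005476 ≈ 112.25.
Rounding up gives n = 113.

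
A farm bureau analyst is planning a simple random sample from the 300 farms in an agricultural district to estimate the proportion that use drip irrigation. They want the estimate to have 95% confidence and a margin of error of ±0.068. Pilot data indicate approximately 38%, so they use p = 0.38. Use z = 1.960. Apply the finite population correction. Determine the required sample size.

119

Unadjusted: n₀ = 1.960² × 0.38 × 0.62 / 0.068² ≈ 195.74, so n₀ = 196.
Finite population correction with N = 300: n = n₀ / (1 + (n₀−1)/N) = 196 / (1 + 195/300) = 196 / 1.6500 ≈ 118.79.
Rounding up, n = 119.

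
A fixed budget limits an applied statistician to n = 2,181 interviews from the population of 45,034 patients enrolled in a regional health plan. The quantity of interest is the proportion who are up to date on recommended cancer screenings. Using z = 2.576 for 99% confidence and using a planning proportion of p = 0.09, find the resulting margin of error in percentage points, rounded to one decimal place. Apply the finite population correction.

1.5

Finite-population factor: (N−n)/(N−1) = (45034−2181)/(45034−1) = 0.9516.
SE(p̂) = √[p(1−p)/n · (N−n)/(N−1)] = √[0.0819/2181 × 0.9516] = 0.00598.
E = z × SE = 2.576 × 0.00598 = 0.01540 ≈ 1.5 percentage points.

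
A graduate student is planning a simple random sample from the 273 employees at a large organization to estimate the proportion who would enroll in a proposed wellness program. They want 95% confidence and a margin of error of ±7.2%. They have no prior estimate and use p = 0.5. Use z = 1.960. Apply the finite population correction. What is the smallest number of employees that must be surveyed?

Unadjusted: n₀ = 1.960² × 0.50 × 0.50 / 0.072² ≈ 185.26, so n₀ = 186.
Finite population correction with N = 273: n = n₀ / (1 + (n₀−1)/N) = 186 / (1 + 185/273) = 186 / 1.6777 ≈ 110.87.
Rounding up, n = 111.

111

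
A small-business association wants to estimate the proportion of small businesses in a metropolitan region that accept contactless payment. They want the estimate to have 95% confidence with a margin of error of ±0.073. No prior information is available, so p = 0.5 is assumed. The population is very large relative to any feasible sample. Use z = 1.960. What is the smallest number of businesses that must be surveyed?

181

With p = 0.5, p(1−p) = 0.25.
n = z²·p(1−p)/E² = 1.960² × 0.2500 / 0.073² = 3.8416 × 0.2500 / 0.005329 ≈ 180.22.
Rounding up gives n = 181.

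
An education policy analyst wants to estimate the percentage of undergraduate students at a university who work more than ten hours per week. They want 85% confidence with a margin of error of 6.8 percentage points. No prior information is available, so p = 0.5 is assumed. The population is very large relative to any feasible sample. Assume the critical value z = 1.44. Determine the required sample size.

With p = 0.5, p(1−p) = 0.25.
n = z²·p(1−p)/E² = 1.44² × 0.2500 / 0.068² = 2.0736 × 0.2500 / 0.004624 ≈ 112.11.
Rounding up gives n = 113.

113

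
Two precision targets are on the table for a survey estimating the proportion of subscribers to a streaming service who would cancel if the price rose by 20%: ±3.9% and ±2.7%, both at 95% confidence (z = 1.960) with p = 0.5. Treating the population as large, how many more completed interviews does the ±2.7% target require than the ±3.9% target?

At ±3.9%: n = 1.960² × 0.2500 / 0.039² ≈ 631.43 → 632.
At ±2.7%: n = 1.960² × 0.2500 / 0.027² ≈ 1317.42 → 1318.
Additional respondents: 1318 − 632 = 686.

686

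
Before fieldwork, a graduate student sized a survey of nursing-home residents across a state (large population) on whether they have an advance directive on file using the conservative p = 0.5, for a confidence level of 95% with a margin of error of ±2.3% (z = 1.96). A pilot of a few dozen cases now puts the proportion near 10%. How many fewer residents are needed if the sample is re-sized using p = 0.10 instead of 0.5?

1162

Conservative (p = 0.5): n = 1.96² × 0.25 / 0.023² ≈ 1815.50 → 1816.
Using p = 0.10: p(1−p) = 0.0900, so n = 1.96² × 0.0900 / 0.023² ≈ 653.58 → 654.
Reduction: 1816 − 654 = 1162.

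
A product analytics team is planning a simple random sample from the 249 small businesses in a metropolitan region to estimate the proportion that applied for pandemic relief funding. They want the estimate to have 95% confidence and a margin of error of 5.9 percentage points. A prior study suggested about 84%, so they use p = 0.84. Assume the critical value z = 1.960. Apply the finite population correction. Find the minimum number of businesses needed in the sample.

94

Unadjusted: n₀ = 1.960² × 0.84 × 0.16 / 0.059² ≈ 148.32, so n₀ = 149.
Finite population correction with N = 249: n = n₀ / (1 + (n₀−1)/N) = 149 / (1 + 148/249) = 149 / 1.5944 ≈ 93.45.
Rounding up, n = 94.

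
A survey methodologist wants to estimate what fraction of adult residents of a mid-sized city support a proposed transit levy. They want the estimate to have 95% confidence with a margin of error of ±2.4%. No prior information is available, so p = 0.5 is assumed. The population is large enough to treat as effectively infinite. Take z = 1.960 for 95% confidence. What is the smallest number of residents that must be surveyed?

With p = 0.5, p(1−p) = 0.25.
n = z²·p(1−p)/E² = 1.960² × 0.2500 / 0.024² = 3.8416 × 0.2500 / 0.000576 ≈ 1667.36.
Rounding up gives n = 1668.

1668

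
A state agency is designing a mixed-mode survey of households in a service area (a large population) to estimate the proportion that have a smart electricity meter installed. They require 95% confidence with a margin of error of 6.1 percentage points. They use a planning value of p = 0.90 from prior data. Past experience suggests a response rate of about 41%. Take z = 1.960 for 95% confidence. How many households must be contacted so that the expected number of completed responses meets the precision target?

227

Completed interviews needed: n₀ = 1.960² × 0.0900 / 0.061² ≈ 92.92 → 93.
At a 41% response rate, contacts needed = 93 / 0.41 ≈ 226.83 → 227.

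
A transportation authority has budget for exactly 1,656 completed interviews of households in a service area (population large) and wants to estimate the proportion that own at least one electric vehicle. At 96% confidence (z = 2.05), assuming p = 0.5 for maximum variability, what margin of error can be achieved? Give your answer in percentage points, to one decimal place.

SE(p̂) = √[p(1−p)/n] = √[0.2500/1656] = 0.01229.
E = z × SE = 2.05 × 0.01229 = 0.02519, or 2.5 percentage points.

2.5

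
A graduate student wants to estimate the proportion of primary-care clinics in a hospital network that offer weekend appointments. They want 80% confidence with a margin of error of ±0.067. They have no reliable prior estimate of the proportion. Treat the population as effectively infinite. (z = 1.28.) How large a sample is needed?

92

With no prior estimate, use p = 0.5, giving p(1−p) = 0.25.
n = z²·p(1−p)/E² = 1.28² × 0.2500 / 0.067² = 1.6384 × 0.2500 / 0.004489 ≈ 91.25.
Rounding up gives n = 92.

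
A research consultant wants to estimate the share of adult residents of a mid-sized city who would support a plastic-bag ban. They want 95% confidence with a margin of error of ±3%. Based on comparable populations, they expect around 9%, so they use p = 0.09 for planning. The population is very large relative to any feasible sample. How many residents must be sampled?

350

For 95% confidence, z = 1.96.
With p = 0.09, p(1−p) = 0.0819.
n = z²·p(1−p)/E² = 1.96² × 0.0819 / 0.030² = 3.8416 × 0.0819 / 0.000900 ≈ 349.59.
Rounding up gives n = 350.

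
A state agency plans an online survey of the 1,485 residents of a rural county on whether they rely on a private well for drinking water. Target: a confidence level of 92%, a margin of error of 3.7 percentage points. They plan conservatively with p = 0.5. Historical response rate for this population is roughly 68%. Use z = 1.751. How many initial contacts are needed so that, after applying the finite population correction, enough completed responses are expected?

Completed interviews needed (unadjusted): n₀ = 1.751² × 0.2500 / 0.037² ≈ 559.90 → 560.
FPC for N = 1,485: n = 560 / (1 + 559/1485) = 560 / 1.3764 ≈ 406.85 → 407.
At a 68% response rate, contacts needed = 407 / 0.68 ≈ 598.53 → 599.

599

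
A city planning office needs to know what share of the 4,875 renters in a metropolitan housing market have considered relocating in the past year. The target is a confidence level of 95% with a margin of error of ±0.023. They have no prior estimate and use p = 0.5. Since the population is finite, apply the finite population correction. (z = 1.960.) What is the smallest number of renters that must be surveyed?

Unadjusted: n₀ = 1.960² × 0.50 × 0.50 / 0.023² ≈ 1815.50, so n₀ = 1816.
Finite population correction with N = 4,875: n = n₀ / (1 + (n₀−1)/N) = 1816 / (1 + 1815/4875) = 1816 / 1.3723 ≈ 1323.32.
Rounding up, n = 1324.

1324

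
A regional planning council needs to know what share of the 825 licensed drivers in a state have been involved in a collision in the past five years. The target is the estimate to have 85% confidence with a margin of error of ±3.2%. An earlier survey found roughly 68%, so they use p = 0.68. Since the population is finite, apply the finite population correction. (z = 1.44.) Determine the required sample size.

288

Unadjusted: n₀ = 1.44² × 0.68 × 0.32 / 0.032² ≈ 440.64, so n₀ = 441.
Finite population correction with N = 825: n = n₀ / (1 + (n₀−1)/N) = 441 / (1 + 440/825) = 441 / 1.5333 ≈ 287.61.
Rounding up, n = 288.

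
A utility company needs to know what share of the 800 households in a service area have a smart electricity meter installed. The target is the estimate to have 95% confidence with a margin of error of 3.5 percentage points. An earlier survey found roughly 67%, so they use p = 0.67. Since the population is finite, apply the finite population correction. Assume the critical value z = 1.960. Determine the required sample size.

372

Unadjusted: n₀ = 1.960² × 0.67 × 0.33 / 0.035² ≈ 693.37, so n₀ = 694.
Finite population correction with N = 800: n = n₀ / (1 + (n₀−1)/N) = 694 / (1 + 693/800) = 694 / 1.8662 ≈ 371.87.
Rounding up, n = 372.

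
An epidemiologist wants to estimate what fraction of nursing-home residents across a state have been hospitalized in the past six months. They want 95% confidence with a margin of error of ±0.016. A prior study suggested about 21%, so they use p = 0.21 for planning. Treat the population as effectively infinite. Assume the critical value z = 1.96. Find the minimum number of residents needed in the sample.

2490

With p = 0.21, p(1−p) = 0.1659.
n = z²·p(1−p)/E² = 1.96² × 0.1659 / 0.016² = 3.8416 × 0.1659 / 0.000256 ≈ 2489.54.
Rounding up gives n = 2490.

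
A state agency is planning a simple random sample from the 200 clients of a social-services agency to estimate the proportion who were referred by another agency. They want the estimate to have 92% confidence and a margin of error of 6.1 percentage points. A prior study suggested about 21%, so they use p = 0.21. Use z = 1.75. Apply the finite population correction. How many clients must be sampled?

82

Unadjusted: n₀ = 1.75² × 0.21 × 0.79 / 0.061² ≈ 136.54, so n₀ = 137.
Finite population correction with N = 200: n = n₀ / (1 + (n₀−1)/N) = 137 / (1 + 136/200) = 137 / 1.6800 ≈ 81.55.
Rounding up, n = 82.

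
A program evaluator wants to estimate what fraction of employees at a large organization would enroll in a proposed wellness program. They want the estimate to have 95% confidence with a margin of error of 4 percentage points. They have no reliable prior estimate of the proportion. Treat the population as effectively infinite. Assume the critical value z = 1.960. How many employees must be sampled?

601

With no prior estimate, use p = 0.5, giving p(1−p) = 0.25.
n = z²·p(1−p)/E² = 1.960² × 0.2500 / 0.040² = 3.8416 × 0.2500 / 0.001600 ≈ 600.25.
Rounding up gives n = 601.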